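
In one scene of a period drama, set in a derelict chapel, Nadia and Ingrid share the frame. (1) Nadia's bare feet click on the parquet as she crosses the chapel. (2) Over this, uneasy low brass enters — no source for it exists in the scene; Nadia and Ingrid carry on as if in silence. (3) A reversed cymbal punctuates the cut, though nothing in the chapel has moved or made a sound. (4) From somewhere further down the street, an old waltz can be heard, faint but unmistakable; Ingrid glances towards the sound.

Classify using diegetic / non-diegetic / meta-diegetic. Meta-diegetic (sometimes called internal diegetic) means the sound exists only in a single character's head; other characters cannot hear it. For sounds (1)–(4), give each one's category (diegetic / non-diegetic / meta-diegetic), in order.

diegetic, non-diegetic, non-diegetic, diegetic

(1) Nadia's footsteps are produced in the story world → diegetic.
(2) is non-diegetic: score with no on-screen or off-screen source; it exists for the audience alone.
Sound (3): it's a sound-design accent with no in-world source; no one in the scene can hear it, so non-diegetic.
Sound (4): off-screen diegetic: the source is out of frame but still in the story's space, so diegetic.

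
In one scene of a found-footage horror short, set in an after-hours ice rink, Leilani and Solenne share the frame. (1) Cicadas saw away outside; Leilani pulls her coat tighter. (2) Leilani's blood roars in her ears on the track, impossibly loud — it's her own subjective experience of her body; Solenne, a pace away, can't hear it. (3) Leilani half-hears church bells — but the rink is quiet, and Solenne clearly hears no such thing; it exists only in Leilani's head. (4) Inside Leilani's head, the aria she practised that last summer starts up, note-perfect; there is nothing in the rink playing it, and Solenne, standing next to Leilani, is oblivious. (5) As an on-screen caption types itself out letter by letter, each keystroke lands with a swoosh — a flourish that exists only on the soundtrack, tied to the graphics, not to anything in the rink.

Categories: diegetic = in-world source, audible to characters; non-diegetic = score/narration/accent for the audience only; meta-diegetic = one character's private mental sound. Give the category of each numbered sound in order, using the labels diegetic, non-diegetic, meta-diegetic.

diegetic, meta-diegetic, meta-diegetic, meta-diegetic, non-diegetic

(1) is diegetic: ambient/room sound belonging to the story's physical space.
(2) a subjective body sound — Leilani's private perception, inaudible to Solenne → meta-diegetic.
(3) is meta-diegetic: Leilani alone 'hears' it — an imagined sound, not present in the space.
(4) is meta-diegetic: remembered music, private to Leilani — Solenne is oblivious because it isn't in the room.
(5) it accompanies on-screen graphics, not anything inside the story world → non-diegetic.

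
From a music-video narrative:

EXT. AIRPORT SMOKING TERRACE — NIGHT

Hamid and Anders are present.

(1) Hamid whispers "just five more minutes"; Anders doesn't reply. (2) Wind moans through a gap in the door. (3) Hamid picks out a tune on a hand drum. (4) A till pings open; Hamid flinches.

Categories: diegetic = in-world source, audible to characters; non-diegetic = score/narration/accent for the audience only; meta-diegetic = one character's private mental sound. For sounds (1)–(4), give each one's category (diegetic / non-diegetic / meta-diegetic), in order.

diegetic, diegetic, diegetic, diegetic

(1) Hamid is a character speaking aloud in the scene → diegetic.
Sound (2): it's the actual ambient sound of the location, so diegetic.
Sound (3): the instrument and the performer are both in the scene, so diegetic.
(4) an in-world source (a till); characters could hear it → diegetic.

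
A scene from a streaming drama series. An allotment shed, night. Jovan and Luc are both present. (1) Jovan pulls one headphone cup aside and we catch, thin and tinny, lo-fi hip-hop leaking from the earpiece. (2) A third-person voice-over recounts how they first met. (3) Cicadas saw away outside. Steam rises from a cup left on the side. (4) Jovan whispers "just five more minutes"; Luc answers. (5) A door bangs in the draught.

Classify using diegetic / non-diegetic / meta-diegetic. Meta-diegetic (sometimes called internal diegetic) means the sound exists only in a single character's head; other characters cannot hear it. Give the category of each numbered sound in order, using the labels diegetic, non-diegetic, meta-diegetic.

(1) is diegetic: it's leaking from a physical pair of headphones in the scene.
(2) is non-diegetic: the narrator exists outside the story world, addressing only the audience.
(3) it's the actual ambient sound of the location → diegetic.
(4) is diegetic: spoken by a character present in the story world.
(5) an in-world source (a door); characters could hear it → diegetic.

diegetic, non-diegetic, diegetic, diegetic, diegetic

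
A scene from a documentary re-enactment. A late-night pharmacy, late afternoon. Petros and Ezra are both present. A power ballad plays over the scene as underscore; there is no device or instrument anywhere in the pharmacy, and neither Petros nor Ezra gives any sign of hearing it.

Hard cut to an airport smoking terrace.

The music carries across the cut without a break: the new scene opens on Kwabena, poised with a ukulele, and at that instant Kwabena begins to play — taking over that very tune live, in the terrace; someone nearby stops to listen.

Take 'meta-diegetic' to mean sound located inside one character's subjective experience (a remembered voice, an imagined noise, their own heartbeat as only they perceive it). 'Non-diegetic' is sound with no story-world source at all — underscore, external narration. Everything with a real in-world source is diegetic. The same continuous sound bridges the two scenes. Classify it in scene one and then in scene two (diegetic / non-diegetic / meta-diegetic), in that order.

Scene one: there's no in-world source anywhere and no character hears it — underscore for the audience only → non-diegetic.
Scene two: from the moment Kwabena starts playing, the tune is being performed on a ukulele inside the story world and another character hears it → diegetic.

non-diegetic, diegetic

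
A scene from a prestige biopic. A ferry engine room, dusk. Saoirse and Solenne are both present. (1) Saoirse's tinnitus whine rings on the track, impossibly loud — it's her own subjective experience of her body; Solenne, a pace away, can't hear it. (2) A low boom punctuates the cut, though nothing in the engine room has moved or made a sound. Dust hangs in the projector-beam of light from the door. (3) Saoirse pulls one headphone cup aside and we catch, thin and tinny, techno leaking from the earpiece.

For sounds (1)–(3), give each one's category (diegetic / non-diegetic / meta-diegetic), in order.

Sound (1): it's Saoirse's internal bodily sensation rendered as sound; only Saoirse 'hears' it, so meta-diegetic.
(2) is non-diegetic: it's a sound-design accent with no in-world source; no one in the scene can hear it.
(3) the headphones are an on-screen source → diegetic.

meta-diegetic, non-diegetic, diegetic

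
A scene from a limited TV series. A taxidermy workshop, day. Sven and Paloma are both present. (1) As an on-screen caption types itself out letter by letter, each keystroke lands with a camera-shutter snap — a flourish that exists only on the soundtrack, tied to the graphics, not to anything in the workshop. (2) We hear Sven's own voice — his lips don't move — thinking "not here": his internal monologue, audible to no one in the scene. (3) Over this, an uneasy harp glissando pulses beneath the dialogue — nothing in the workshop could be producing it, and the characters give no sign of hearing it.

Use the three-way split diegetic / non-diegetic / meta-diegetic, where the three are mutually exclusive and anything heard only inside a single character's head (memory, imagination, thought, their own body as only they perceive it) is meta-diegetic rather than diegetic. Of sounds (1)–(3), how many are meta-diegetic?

1

(1) the caption isn't part of the story world, so neither is the sound tied to it → non-diegetic.
Sound (2): it's Sven's unspoken thought, heard only by the audience via his subjectivity, so meta-diegetic.
Sound (3): score with no on-screen or off-screen source; it exists for the audience alone, so non-diegetic.
So 1 of the 3 is meta-diegetic: (2).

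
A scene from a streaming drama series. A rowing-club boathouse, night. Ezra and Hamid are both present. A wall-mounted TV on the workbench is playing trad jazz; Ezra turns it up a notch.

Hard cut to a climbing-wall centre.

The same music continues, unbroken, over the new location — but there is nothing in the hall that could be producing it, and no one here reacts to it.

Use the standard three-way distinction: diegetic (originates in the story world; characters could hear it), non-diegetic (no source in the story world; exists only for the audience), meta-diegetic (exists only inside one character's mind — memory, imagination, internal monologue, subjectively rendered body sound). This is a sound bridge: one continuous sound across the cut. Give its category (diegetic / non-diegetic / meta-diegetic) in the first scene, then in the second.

Scene one: a wall-mounted TV is an on-screen source and Ezra reacts to it → diegetic.
Scene two: there is no source in the hall and no one hears it — it's now underscore → non-diegetic.

diegetic, non-diegetic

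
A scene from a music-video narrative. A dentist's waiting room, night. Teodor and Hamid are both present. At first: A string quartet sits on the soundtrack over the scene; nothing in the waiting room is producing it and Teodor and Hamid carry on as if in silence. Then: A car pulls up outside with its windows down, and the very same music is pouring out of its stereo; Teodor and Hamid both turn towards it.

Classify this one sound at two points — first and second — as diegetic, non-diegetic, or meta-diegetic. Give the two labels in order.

non-diegetic, diegetic

First: no in-world source exists and no character can hear it — underscore → non-diegetic.
Second: the car stereo is now a real source in the story world and the characters hear it → diegetic.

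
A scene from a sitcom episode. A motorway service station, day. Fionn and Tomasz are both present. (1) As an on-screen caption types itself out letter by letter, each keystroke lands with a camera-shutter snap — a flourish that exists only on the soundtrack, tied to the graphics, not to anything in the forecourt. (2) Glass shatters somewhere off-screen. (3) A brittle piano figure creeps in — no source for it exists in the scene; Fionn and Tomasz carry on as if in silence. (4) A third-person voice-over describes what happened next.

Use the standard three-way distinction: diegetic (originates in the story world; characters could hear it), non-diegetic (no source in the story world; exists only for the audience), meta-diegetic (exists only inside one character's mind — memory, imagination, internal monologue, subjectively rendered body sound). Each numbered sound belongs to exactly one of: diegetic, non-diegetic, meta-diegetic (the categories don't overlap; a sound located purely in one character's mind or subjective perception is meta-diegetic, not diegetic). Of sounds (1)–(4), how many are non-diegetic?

3

(1) is non-diegetic: it accompanies on-screen graphics, not anything inside the story world.
(2) is diegetic: the sound comes from glass physically present in the location.
Sound (3): score with no on-screen or off-screen source; it exists for the audience alone, so non-diegetic.
(4) external voice-over — not a character, not heard by anyone in the scene → non-diegetic.
So 3 of the 4 are non-diegetic: (1), (3), (4).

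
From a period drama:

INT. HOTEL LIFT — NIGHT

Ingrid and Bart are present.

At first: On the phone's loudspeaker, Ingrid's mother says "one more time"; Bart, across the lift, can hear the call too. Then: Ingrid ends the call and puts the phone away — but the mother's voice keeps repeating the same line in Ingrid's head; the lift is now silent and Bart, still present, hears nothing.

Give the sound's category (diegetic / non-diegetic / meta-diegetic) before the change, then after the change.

diegetic, meta-diegetic

Before the change: the loudspeaker is an in-world source; both Ingrid and Bart hear the call → diegetic.
After the change: with the phone off, the voice continues only as Ingrid's private mental replay — Bart can't hear it → meta-diegetic.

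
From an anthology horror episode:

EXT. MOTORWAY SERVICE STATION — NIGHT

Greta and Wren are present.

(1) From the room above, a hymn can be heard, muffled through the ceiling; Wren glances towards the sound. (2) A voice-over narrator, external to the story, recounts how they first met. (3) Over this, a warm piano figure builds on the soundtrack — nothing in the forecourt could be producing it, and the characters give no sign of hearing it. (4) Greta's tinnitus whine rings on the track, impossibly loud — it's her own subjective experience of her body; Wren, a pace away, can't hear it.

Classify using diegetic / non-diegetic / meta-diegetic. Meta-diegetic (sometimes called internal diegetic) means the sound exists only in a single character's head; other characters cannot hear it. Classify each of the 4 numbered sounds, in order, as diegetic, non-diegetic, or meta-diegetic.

(1) is diegetic: the music has an off-screen but real-world source and a character hears it.
(2) is non-diegetic: external voice-over — not a character, not heard by anyone in the scene.
Sound (3): it has no source in the story world and no character can hear it — it's underscore, so non-diegetic.
(4) it's Greta's internal bodily sensation rendered as sound; only Greta 'hears' it → meta-diegetic.

diegetic, non-diegetic, non-diegetic, meta-diegetic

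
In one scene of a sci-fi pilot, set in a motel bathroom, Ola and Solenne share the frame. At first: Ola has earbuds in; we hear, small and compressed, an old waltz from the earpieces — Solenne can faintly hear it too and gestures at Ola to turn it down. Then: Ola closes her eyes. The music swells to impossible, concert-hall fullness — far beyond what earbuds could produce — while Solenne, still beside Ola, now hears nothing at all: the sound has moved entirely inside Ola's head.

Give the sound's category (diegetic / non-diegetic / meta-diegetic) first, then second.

First: the earbuds are a physical source both characters can hear → diegetic.
Second: the music now exists only as Ola's subjective experience; Solenne can no longer hear it → meta-diegetic.

diegetic, meta-diegetic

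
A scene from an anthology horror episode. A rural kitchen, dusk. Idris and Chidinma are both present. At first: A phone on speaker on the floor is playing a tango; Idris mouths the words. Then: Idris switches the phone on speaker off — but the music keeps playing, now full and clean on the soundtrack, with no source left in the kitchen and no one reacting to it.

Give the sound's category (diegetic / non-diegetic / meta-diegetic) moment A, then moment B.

diegetic, non-diegetic

Moment A: a phone on speaker is a real in-scene source and Idris reacts to it → diegetic.
Moment B: there is no longer any in-world source and no one can hear it — it has become underscore → non-diegetic.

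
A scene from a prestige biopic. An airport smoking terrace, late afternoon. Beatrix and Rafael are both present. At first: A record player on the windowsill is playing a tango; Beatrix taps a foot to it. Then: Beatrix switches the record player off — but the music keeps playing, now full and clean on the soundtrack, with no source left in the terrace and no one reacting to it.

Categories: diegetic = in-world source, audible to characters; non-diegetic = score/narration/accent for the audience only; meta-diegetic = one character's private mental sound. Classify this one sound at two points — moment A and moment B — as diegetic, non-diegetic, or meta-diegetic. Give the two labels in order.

diegetic, non-diegetic

Moment A: a record player is a real in-scene source and Beatrix reacts to it → diegetic.
Moment B: there is no longer any in-world source and no one can hear it — it has become underscore → non-diegetic.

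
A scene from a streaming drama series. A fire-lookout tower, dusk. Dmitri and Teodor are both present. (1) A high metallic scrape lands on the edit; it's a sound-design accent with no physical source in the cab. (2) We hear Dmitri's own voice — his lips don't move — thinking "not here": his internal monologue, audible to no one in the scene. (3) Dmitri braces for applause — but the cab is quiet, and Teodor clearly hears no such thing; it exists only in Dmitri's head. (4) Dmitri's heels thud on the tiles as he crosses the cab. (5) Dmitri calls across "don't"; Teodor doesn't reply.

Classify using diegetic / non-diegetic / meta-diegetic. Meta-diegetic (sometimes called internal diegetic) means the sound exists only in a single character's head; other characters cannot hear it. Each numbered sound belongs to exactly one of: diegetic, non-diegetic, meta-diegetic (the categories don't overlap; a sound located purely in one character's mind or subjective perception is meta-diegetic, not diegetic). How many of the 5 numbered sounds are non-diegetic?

(1) is non-diegetic: an editorial stinger — it belongs to the cut, not the story world.
Sound (2): internal monologue — inside Dmitri's mind, not spoken into the scene, so meta-diegetic.
(3) Dmitri alone 'hears' it — an imagined sound, not present in the space → meta-diegetic.
(4) it's the physical sound of Dmitri moving in the space → diegetic.
(5) is diegetic: Dmitri is a character speaking aloud in the scene.
So 1 of the 5 is non-diegetic: (1).

1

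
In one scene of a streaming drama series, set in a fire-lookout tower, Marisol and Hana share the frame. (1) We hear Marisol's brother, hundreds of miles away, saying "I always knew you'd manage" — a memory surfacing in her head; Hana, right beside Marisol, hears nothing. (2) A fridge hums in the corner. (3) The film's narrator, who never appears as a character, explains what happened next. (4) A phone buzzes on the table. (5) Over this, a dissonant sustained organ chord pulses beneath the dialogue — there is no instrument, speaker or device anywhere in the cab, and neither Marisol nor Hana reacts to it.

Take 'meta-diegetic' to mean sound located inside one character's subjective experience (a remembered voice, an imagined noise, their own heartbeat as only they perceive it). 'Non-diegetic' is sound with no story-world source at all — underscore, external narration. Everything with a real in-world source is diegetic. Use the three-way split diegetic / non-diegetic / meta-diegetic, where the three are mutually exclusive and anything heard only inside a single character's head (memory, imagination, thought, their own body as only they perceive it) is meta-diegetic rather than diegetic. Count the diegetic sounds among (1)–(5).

Sound (1): the voice is a memory playing only inside Marisol's mind; Hana can't hear it, so meta-diegetic.
Sound (2): ambient/room sound belonging to the story's physical space, so diegetic.
(3) commentary laid over the scene from outside the fiction → non-diegetic.
(4) the sound comes from a phone physically present in the location → diegetic.
(5) nothing in the cab produces it and the characters don't hear it — pure soundtrack → non-diegetic.
So 2 of the 5 are diegetic: (2), (4).

2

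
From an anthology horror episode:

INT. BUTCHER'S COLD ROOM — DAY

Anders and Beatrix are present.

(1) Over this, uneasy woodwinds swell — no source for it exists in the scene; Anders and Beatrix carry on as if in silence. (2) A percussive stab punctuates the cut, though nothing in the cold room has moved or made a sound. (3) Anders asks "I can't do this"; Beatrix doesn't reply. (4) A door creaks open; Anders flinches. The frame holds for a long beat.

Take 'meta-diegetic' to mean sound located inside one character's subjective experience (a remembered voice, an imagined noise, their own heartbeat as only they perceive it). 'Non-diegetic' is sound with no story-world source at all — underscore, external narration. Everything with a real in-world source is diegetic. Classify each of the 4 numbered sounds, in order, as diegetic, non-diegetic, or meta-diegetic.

non-diegetic, non-diegetic, diegetic, diegetic

(1) nothing in the cold room produces it and the characters don't hear it — pure soundtrack → non-diegetic.
(2) nothing in the scene produces it; it's an accent added for the audience → non-diegetic.
Sound (3): Anders is a character speaking aloud in the scene, so diegetic.
(4) is diegetic: a door is a real object/event in the scene's world.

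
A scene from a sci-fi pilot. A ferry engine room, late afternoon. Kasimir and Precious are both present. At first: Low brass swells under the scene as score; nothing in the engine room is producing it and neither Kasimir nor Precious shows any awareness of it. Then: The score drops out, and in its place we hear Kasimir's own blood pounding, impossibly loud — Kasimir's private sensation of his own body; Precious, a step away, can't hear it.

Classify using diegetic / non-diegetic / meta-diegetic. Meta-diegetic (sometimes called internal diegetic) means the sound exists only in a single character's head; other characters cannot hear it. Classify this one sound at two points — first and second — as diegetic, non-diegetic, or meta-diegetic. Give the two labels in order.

non-diegetic, meta-diegetic

First: underscore with no in-world source, inaudible to the characters → non-diegetic.
Second: the body sound is Kasimir's subjective perception alone — Precious can't hear it → meta-diegetic.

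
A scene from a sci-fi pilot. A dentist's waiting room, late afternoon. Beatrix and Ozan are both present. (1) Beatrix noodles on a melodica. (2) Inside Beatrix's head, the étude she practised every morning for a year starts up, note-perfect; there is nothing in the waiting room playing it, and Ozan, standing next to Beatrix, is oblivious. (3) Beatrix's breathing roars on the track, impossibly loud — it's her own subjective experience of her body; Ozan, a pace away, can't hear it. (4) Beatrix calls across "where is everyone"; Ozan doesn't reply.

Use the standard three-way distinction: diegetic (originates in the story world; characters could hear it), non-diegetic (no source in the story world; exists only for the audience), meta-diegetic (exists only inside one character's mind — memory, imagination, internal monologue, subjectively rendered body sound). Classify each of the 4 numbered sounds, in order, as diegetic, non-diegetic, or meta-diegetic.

(1) is diegetic: the instrument and the performer are both in the scene.
(2) is meta-diegetic: it lives in Beatrix's subjectivity, not in the waiting room.
(3) is meta-diegetic: point-of-audition from inside Beatrix's body; not a sound in the room.
(4) is diegetic: Beatrix is a character speaking aloud in the scene.

diegetic, meta-diegetic, meta-diegetic, diegetic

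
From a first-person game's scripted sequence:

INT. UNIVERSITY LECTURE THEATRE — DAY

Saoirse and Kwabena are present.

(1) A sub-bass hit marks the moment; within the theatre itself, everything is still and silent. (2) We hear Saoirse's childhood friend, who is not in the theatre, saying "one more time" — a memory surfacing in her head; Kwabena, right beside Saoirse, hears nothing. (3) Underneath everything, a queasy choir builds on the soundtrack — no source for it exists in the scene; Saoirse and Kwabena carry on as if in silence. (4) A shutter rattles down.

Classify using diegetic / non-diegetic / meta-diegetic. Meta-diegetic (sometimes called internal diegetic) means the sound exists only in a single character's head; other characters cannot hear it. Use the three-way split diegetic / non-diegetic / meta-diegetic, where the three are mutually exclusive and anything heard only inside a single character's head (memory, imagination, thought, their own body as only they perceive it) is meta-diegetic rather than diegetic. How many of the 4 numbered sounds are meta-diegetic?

1

(1) is non-diegetic: it's a sound-design accent with no in-world source; no one in the scene can hear it.
Sound (2): the voice is a memory playing only inside Saoirse's mind; Kwabena can't hear it, so meta-diegetic.
(3) is non-diegetic: nothing in the theatre produces it and the characters don't hear it — pure soundtrack.
(4) a shutter is a real object/event in the scene's world → diegetic.
So 1 of the 4 is meta-diegetic: (2).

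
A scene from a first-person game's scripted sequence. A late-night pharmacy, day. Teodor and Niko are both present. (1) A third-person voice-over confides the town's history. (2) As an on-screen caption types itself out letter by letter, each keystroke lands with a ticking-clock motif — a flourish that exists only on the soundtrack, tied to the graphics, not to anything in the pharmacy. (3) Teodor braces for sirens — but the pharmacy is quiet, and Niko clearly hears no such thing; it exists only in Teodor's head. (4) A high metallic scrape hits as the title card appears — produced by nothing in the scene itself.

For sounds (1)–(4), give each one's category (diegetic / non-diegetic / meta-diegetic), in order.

non-diegetic, non-diegetic, meta-diegetic, non-diegetic

Sound (1): commentary laid over the scene from outside the fiction, so non-diegetic.
(2) the caption isn't part of the story world, so neither is the sound tied to it → non-diegetic.
Sound (3): Teodor alone 'hears' it — an imagined sound, not present in the space, so meta-diegetic.
(4) is non-diegetic: an editorial stinger — it belongs to the cut, not the story world.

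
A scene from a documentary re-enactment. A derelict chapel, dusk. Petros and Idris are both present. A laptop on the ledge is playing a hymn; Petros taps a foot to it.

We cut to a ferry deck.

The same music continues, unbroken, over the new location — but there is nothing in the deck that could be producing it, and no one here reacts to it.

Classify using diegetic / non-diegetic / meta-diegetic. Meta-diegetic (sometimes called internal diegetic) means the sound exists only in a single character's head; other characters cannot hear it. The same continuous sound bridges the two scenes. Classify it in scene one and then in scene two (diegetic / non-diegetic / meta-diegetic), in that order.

Scene one: a laptop is an on-screen source and Petros reacts to it → diegetic.
Scene two: there is no source in the deck and no one hears it — it's now underscore → non-diegetic.

diegetic, non-diegetic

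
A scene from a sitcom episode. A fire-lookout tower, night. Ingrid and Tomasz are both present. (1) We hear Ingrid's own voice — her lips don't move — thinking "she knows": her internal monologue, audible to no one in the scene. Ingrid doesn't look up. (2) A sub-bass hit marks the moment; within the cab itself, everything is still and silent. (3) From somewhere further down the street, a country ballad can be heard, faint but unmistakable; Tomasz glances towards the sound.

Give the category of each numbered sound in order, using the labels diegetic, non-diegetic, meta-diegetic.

Sound (1): it's Ingrid's unspoken thought, heard only by the audience via her subjectivity, so meta-diegetic.
(2) is non-diegetic: an editorial stinger — it belongs to the cut, not the story world.
(3) is diegetic: off-screen diegetic: the source is out of frame but still in the story's space.

meta-diegetic, non-diegetic, diegetic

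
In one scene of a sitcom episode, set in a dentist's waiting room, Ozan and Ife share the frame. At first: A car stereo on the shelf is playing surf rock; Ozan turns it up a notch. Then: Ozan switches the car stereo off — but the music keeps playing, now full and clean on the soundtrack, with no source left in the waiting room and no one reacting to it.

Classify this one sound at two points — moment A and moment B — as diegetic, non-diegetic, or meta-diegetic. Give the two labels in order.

Moment A: a car stereo is a real in-scene source and Ozan reacts to it → diegetic.
Moment B: there is no longer any in-world source and no one can hear it — it has become underscore → non-diegetic.

diegetic, non-diegetic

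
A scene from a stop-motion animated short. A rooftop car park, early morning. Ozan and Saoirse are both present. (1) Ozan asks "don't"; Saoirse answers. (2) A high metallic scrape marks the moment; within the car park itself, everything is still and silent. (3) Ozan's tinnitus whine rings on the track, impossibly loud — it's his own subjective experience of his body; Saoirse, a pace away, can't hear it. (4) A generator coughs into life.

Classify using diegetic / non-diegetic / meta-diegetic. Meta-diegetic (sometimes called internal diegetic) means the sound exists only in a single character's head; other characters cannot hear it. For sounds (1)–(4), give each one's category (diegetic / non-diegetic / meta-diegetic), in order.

Sound (1): on-screen dialogue — Ozan speaks and Saoirse is there to hear, so diegetic.
(2) is non-diegetic: it's a sound-design accent with no in-world source; no one in the scene can hear it.
(3) is meta-diegetic: a subjective body sound — Ozan's private perception, inaudible to Saoirse.
Sound (4): an in-world source (a generator); characters could hear it, so diegetic.

diegetic, non-diegetic, meta-diegetic, diegetic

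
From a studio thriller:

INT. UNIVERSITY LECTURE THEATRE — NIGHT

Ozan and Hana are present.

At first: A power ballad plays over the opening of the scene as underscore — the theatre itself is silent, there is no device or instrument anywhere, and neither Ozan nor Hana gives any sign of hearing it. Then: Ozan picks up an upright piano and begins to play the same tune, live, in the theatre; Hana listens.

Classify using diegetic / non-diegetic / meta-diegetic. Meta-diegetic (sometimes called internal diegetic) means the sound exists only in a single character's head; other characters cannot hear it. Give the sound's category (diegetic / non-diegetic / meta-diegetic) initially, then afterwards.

non-diegetic, diegetic

Initially: no in-world source exists and no character can hear it — underscore → non-diegetic.
Afterwards: an upright piano is now a real source in the story world and the characters hear it → diegetic.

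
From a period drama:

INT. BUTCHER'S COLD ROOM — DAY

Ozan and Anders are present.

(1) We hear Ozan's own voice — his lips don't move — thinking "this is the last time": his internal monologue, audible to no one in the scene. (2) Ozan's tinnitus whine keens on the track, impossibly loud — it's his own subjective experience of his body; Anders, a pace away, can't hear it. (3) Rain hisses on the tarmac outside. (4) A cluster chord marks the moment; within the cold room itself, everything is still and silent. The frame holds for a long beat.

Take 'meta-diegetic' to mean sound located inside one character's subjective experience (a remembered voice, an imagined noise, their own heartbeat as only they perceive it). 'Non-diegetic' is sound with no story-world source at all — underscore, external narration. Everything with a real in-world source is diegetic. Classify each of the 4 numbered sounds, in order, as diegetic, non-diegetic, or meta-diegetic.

(1) internal monologue — inside Ozan's mind, not spoken into the scene → meta-diegetic.
Sound (2): it's Ozan's internal bodily sensation rendered as sound; only Ozan 'hears' it, so meta-diegetic.
(3) is diegetic: rain is part of the location's real environment.
(4) is non-diegetic: it's a sound-design accent with no in-world source; no one in the scene can hear it.

meta-diegetic, meta-diegetic, diegetic, non-diegetic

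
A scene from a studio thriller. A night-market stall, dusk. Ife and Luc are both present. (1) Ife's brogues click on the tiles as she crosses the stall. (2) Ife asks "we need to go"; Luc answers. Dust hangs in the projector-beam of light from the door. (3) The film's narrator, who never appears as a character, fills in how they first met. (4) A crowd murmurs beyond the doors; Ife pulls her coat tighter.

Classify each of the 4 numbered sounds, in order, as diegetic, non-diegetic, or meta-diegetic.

(1) Ife's footsteps are produced in the story world → diegetic.
(2) is diegetic: Ife is a character speaking aloud in the scene.
Sound (3): external voice-over — not a character, not heard by anyone in the scene, so non-diegetic.
Sound (4): it's the actual ambient sound of the location, so diegetic.

diegetic, diegetic, non-diegetic, diegetic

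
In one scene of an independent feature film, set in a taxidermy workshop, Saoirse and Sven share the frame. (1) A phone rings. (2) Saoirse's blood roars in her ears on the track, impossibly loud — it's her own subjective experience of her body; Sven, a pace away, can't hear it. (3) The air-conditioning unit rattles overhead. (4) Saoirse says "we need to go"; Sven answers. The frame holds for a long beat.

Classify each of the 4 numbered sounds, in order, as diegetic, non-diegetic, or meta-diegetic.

diegetic, meta-diegetic, diegetic, diegetic

(1) the sound comes from a phone physically present in the location → diegetic.
Sound (2): a subjective body sound — Saoirse's private perception, inaudible to Sven, so meta-diegetic.
Sound (3): it's the actual ambient sound of the location, so diegetic.
(4) spoken by a character present in the story world → diegetic.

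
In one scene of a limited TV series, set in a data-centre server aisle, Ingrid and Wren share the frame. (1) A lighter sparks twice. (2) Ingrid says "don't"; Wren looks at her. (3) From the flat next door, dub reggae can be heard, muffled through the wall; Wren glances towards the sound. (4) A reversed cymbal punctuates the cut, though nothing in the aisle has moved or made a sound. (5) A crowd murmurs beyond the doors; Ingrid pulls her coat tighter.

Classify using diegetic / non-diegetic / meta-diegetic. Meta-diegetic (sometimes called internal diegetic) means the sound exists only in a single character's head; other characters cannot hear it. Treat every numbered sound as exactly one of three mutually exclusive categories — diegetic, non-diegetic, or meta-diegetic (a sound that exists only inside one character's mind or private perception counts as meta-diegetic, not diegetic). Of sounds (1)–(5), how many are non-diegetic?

1

(1) is diegetic: an in-world source (a lighter); characters could hear it.
Sound (2): Ingrid is a character speaking aloud in the scene, so diegetic.
(3) is diegetic: the music has an off-screen but real-world source and a character hears it.
(4) is non-diegetic: nothing in the scene produces it; it's an accent added for the audience.
Sound (5): it's the actual ambient sound of the location, so diegetic.
So 1 of the 5 is non-diegetic: (4).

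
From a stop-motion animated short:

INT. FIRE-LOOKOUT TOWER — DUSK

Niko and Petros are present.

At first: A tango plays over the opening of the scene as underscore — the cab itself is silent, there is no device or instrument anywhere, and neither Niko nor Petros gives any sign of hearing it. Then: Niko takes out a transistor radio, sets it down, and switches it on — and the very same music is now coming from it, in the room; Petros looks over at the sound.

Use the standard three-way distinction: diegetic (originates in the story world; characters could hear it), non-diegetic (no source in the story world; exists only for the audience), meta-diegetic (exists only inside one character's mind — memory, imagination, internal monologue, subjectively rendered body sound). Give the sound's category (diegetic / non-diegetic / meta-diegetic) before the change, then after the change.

Before the change: no in-world source exists and no character can hear it — underscore → non-diegetic.
After the change: a transistor radio is now a real source in the story world and the characters hear it → diegetic.

non-diegetic, diegetic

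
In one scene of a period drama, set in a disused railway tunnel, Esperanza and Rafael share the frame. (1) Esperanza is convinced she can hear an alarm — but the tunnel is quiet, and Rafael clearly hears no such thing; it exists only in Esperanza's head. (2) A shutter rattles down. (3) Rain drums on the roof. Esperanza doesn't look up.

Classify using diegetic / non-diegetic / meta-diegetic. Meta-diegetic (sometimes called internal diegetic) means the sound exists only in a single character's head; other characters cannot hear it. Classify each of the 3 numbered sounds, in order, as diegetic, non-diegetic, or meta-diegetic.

(1) is meta-diegetic: subjective to Esperanza: the tunnel is silent and Rafael hears nothing.
(2) is diegetic: a shutter is a real object/event in the scene's world.
(3) it's the actual ambient sound of the location → diegetic.

meta-diegetic, diegetic, diegetic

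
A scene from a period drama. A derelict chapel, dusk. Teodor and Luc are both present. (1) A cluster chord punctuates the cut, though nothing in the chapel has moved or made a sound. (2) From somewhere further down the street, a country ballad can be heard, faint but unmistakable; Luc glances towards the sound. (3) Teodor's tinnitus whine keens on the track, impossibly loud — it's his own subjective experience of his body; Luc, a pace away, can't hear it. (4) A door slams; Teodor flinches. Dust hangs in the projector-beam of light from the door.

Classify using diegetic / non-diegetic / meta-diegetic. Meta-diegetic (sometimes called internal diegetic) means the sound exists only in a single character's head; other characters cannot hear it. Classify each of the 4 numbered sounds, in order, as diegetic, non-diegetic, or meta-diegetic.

non-diegetic, diegetic, meta-diegetic, diegetic

Sound (1): an editorial stinger — it belongs to the cut, not the story world, so non-diegetic.
Sound (2): off-screen diegetic: the source is out of frame but still in the story's space, so diegetic.
(3) is meta-diegetic: point-of-audition from inside Teodor's body; not a sound in the room.
(4) is diegetic: the sound comes from a door physically present in the location.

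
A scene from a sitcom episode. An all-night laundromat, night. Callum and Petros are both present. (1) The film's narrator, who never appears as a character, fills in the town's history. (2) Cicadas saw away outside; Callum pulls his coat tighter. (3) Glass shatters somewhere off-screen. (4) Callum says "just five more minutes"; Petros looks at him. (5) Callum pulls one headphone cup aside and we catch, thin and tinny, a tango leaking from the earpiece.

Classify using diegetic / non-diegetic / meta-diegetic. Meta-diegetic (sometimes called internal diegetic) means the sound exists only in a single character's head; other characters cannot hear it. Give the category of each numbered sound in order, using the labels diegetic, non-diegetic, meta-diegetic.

Sound (1): the narrator exists outside the story world, addressing only the audience, so non-diegetic.
(2) is diegetic: it's the actual ambient sound of the location.
Sound (3): the sound comes from glass physically present in the location, so diegetic.
(4) spoken by a character present in the story world → diegetic.
(5) the headphones are an on-screen source → diegetic.

non-diegetic, diegetic, diegetic, diegetic, diegetic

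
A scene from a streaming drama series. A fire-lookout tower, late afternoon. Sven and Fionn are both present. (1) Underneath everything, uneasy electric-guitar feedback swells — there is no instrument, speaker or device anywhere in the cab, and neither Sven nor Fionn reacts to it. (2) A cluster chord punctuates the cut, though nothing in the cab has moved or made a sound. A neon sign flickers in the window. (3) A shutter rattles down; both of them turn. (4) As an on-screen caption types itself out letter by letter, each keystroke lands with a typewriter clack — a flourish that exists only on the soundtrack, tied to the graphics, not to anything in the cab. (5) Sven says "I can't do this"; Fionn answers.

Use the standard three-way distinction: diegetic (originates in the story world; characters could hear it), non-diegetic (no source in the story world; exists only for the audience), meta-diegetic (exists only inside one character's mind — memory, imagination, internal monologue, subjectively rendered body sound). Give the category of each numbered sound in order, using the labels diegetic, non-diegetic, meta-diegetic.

non-diegetic, non-diegetic, diegetic, non-diegetic, diegetic

(1) is non-diegetic: score with no on-screen or off-screen source; it exists for the audience alone.
Sound (2): it's a sound-design accent with no in-world source; no one in the scene can hear it, so non-diegetic.
Sound (3): a shutter is a real object/event in the scene's world, so diegetic.
Sound (4): the caption isn't part of the story world, so neither is the sound tied to it, so non-diegetic.
(5) Sven is a character speaking aloud in the scene → diegetic.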